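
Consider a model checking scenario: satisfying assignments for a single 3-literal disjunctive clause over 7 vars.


Step 1: Total=2^7=128
Step 2: Unsat when all 3 false: 2^4=16
Step 3: Sat=128-16=112

112


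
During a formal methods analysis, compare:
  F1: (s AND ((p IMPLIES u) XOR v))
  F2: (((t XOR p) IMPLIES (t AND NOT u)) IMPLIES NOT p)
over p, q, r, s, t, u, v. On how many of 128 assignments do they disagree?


F1 = (s AND ((p IMPLIES u) XOR v))
F2 = (((t XOR p) IMPLIES (t AND NOT u)) IMPLIES NOT p)
Evaluate both on each of 128 rows (bits = p,q,r,s,t,u,v):
  row 0 [0000000]: F1=0 F2=1 (differ) -> 1
  row 1 [0000001]: F1=0 F2=1 (differ) -> 1
  row 2 [0000010]: F1=0 F2=1 (differ) -> 1
  row 3 [0000011]: F1=0 F2=1 (differ) -> 1
  row 4 [0000100]: F1=0 F2=1 (differ) -> 1
  (every remaining row is evaluated the same way; all 128 results are listed next)
Full result column, 8 rows per line (p,q,r,s fixed per line; t,u,v runs 000..111 left to right):
  rows 0-7 [p,q,r,s=0000]: 11111111  (ones: 8)
  rows 8-15 [p,q,r,s=0001]: 01010101  (ones: 4)
  rows 16-23 [p,q,r,s=0010]: 11111111  (ones: 8)
  rows 24-31 [p,q,r,s=0011]: 01010101  (ones: 4)
  rows 32-39 [p,q,r,s=0100]: 11111111  (ones: 8)
  rows 40-47 [p,q,r,s=0101]: 01010101  (ones: 4)
  rows 48-55 [p,q,r,s=0110]: 11111111  (ones: 8)
  rows 56-63 [p,q,r,s=0111]: 01010101  (ones: 4)
  rows 64-71 [p,q,r,s=1000]: 11110000  (ones: 4)
  rows 72-79 [p,q,r,s=1001]: 10010110  (ones: 4)
  rows 80-87 [p,q,r,s=1010]: 11110000  (ones: 4)
  rows 88-95 [p,q,r,s=1011]: 10010110  (ones: 4)
  rows 96-103 [p,q,r,s=1100]: 11110000  (ones: 4)
  rows 104-111 [p,q,r,s=1101]: 10010110  (ones: 4)
  rows 112-119 [p,q,r,s=1110]: 11110000  (ones: 4)
  rows 120-127 [p,q,r,s=1111]: 10010110  (ones: 4)
Disagreements = 8+4+8+4+8+4+8+4+4+4+4+4+4+4+4+4 = 80

80


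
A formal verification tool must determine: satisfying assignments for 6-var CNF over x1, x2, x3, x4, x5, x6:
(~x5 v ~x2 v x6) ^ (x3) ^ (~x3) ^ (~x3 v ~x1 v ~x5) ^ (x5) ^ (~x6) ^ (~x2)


CNF with 7 clauses over 6 vars (64 assignments).
An assignment satisfies CNF iff every clause has >=1 true literal.
Check each row (bits = x1,x2,x3,x4,x5,x6; clause T/F shown):
  row 0 [000000]: clauses=TFTTFTT -> 0
  row 1 [000001]: clauses=TFTTFFT -> 0
  row 2 [000010]: clauses=TFTTTTT -> 0
  row 3 [000011]: clauses=TFTTTFT -> 0
  row 4 [000100]: clauses=TFTTFTT -> 0
  (every remaining row is evaluated the same way; all 64 results are listed next)
Full result column, 8 rows per line (x1,x2,x3 fixed per line; x4,x5,x6 runs 000..111 left to right):
  rows 0-7 [x1,x2,x3=000]: 00000000  (ones: 0)
  rows 8-15 [x1,x2,x3=001]: 00000000  (ones: 0)
  rows 16-23 [x1,x2,x3=010]: 00000000  (ones: 0)
  rows 24-31 [x1,x2,x3=011]: 00000000  (ones: 0)
  rows 32-39 [x1,x2,x3=100]: 00000000  (ones: 0)
  rows 40-47 [x1,x2,x3=101]: 00000000  (ones: 0)
  rows 48-55 [x1,x2,x3=110]: 00000000  (ones: 0)
  rows 56-63 [x1,x2,x3=111]: 00000000  (ones: 0)
Satisfying assignments = 0+0+0+0+0+0+0+0 = 0

0


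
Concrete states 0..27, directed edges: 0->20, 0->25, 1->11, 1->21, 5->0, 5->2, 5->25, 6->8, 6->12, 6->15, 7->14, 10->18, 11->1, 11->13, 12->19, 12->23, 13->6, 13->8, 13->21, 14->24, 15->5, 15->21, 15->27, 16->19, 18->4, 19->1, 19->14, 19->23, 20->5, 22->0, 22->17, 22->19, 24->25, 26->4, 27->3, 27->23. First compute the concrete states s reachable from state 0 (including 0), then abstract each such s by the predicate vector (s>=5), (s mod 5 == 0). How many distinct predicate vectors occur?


BFS from 0:
Concrete reachable: {0, 2, 5, 20, 25}
Abstract via predicates (s>=5), (s mod 5 == 0):
  (0,0) <- {2}
  (0,1) <- {0}
  (1,1) <- {5, 20, 25}
Distinct abstract states = 3

3


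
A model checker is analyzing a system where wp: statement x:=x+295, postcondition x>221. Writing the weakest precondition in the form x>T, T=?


Formula: wp(x:=E, P) = P[E/x] (substitute E for x in postcondition)
Step 1: Postcondition: x>221
Step 2: Substitute x+295 for x: x+295>221
Step 3: Solve for x: x > 221-295 = -74

-74


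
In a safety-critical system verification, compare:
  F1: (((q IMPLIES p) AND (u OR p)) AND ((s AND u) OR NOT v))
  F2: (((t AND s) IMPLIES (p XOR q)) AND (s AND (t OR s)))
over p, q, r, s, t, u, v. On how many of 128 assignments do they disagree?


F1 = (((q IMPLIES p) AND (u OR p)) AND ((s AND u) OR NOT v))
F2 = (((t AND s) IMPLIES (p XOR q)) AND (s AND (t OR s)))
Evaluate both on each of 128 rows (bits = p,q,r,s,t,u,v):
  row 0 [0000000]: F1=0 F2=0 -> 0
  row 1 [0000001]: F1=0 F2=0 -> 0
  row 2 [0000010]: F1=1 F2=0 (differ) -> 1
  row 3 [0000011]: F1=0 F2=0 -> 0
  row 4 [0000100]: F1=0 F2=0 -> 0
  (every remaining row is evaluated the same way; all 128 results are listed next)
Full result column, 8 rows per line (p,q,r,s fixed per line; t,u,v runs 000..111 left to right):
  rows 0-7 [p,q,r,s=0000]: 00100010  (ones: 2)
  rows 8-15 [p,q,r,s=0001]: 11000011  (ones: 4)
  rows 16-23 [p,q,r,s=0010]: 00100010  (ones: 2)
  rows 24-31 [p,q,r,s=0011]: 11000011  (ones: 4)
  rows 32-39 [p,q,r,s=0100]: 00000000  (ones: 0)
  rows 40-47 [p,q,r,s=0101]: 11111111  (ones: 8)
  rows 48-55 [p,q,r,s=0110]: 00000000  (ones: 0)
  rows 56-63 [p,q,r,s=0111]: 11111111  (ones: 8)
  rows 64-71 [p,q,r,s=1000]: 10101010  (ones: 4)
  rows 72-79 [p,q,r,s=1001]: 01000100  (ones: 2)
  rows 80-87 [p,q,r,s=1010]: 10101010  (ones: 4)
  rows 88-95 [p,q,r,s=1011]: 01000100  (ones: 2)
  rows 96-103 [p,q,r,s=1100]: 10101010  (ones: 4)
  rows 104-111 [p,q,r,s=1101]: 01001011  (ones: 4)
  rows 112-119 [p,q,r,s=1110]: 10101010  (ones: 4)
  rows 120-127 [p,q,r,s=1111]: 01001011  (ones: 4)
Disagreements = 2+4+2+4+0+8+0+8+4+2+4+2+4+4+4+4 = 56

56


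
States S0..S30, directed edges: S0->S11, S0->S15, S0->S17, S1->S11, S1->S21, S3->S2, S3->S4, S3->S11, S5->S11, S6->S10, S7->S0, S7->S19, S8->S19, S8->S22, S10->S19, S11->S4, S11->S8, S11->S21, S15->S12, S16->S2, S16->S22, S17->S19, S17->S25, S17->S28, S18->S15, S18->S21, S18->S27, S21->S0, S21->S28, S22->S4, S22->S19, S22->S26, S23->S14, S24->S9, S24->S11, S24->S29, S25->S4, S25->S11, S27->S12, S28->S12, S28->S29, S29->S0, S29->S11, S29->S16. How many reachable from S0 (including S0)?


BFS from S0:
  layer 0: {S0}
  layer 1: {S11, S15, S17}
  layer 2: {S4, S8, S12, S19, S21, S25, S28}
  layer 3: {S22, S29}
  layer 4: {S16, S26}
  layer 5: {S2}
Reachable set: {S0, S2, S4, S8, S11, S12, S15, S16, S17, S19, S21, S22, S25, S26, S28, S29}
Count = 16

16


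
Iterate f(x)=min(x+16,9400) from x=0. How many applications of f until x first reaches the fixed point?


Step 1: x=0, cap=9400, increment=16
Step 2: x grows by 16 each step until capped at 9400; fixed point is x=9400
Step 3: iterations = ceil(9400/16) = 588

588


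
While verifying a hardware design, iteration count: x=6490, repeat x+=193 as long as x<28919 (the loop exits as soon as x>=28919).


Step 1: x goes from 6490 toward 28919 by 193; the body runs while x<28919, so iterations = ceil((bound-start)/step)
Step 2: Distance=22429
Step 3: ceil(22429/193)=117

117


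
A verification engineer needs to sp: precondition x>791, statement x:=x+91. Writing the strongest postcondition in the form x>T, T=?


Formula: sp(P, x:=E) = exists old_x. (x = E[old_x/x]) AND P[old_x/x] (old_x is the value of x before the assignment; eliminate old_x by solving x = E[old_x/x] for old_x)
Step 1: Precondition P: x>791, i.e. old_x > 791
Step 2: Assignment gives x = old_x + 91, so old_x = x - 91
Step 3: Substitute into P: x - 91 > 791
Step 4: Simplify: x > 791+91 = 882

882


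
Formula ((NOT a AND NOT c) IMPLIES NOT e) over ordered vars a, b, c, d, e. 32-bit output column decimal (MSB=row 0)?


Formula: ((NOT a AND NOT c) IMPLIES NOT e) over a, b, c, d, e (32 rows)
Evaluate each row (bits = a,b,c,d,e, MSB first):
  row 0 [00000]: ((NOT 0 AND NOT 0) IMPLIES NOT 0) -> 1
  row 1 [00001]: ((NOT 0 AND NOT 0) IMPLIES NOT 1) -> 0
  row 2 [00010]: ((NOT 0 AND NOT 0) IMPLIES NOT 0) -> 1
  row 3 [00011]: ((NOT 0 AND NOT 0) IMPLIES NOT 1) -> 0
  row 4 [00100]: ((NOT 0 AND NOT 1) IMPLIES NOT 0) -> 1
  row 5 [00101]: ((NOT 0 AND NOT 1) IMPLIES NOT 1) -> 1
  row 6 [00110]: ((NOT 0 AND NOT 1) IMPLIES NOT 0) -> 1
  row 7 [00111]: ((NOT 0 AND NOT 1) IMPLIES NOT 1) -> 1
  row 8 [01000]: ((NOT 0 AND NOT 0) IMPLIES NOT 0) -> 1
  row 9 [01001]: ((NOT 0 AND NOT 0) IMPLIES NOT 1) -> 0
  row 10 [01010]: ((NOT 0 AND NOT 0) IMPLIES NOT 0) -> 1
  row 11 [01011]: ((NOT 0 AND NOT 0) IMPLIES NOT 1) -> 0
  row 12 [01100]: ((NOT 0 AND NOT 1) IMPLIES NOT 0) -> 1
  row 13 [01101]: ((NOT 0 AND NOT 1) IMPLIES NOT 1) -> 1
  row 14 [01110]: ((NOT 0 AND NOT 1) IMPLIES NOT 0) -> 1
  row 15 [01111]: ((NOT 0 AND NOT 1) IMPLIES NOT 1) -> 1
  row 16 [10000]: ((NOT 1 AND NOT 0) IMPLIES NOT 0) -> 1
  row 17 [10001]: ((NOT 1 AND NOT 0) IMPLIES NOT 1) -> 1
  row 18 [10010]: ((NOT 1 AND NOT 0) IMPLIES NOT 0) -> 1
  row 19 [10011]: ((NOT 1 AND NOT 0) IMPLIES NOT 1) -> 1
  row 20 [10100]: ((NOT 1 AND NOT 1) IMPLIES NOT 0) -> 1
  row 21 [10101]: ((NOT 1 AND NOT 1) IMPLIES NOT 1) -> 1
  row 22 [10110]: ((NOT 1 AND NOT 1) IMPLIES NOT 0) -> 1
  row 23 [10111]: ((NOT 1 AND NOT 1) IMPLIES NOT 1) -> 1
  row 24 [11000]: ((NOT 1 AND NOT 0) IMPLIES NOT 0) -> 1
  row 25 [11001]: ((NOT 1 AND NOT 0) IMPLIES NOT 1) -> 1
  row 26 [11010]: ((NOT 1 AND NOT 0) IMPLIES NOT 0) -> 1
  row 27 [11011]: ((NOT 1 AND NOT 0) IMPLIES NOT 1) -> 1
  row 28 [11100]: ((NOT 1 AND NOT 1) IMPLIES NOT 0) -> 1
  row 29 [11101]: ((NOT 1 AND NOT 1) IMPLIES NOT 1) -> 1
  row 30 [11110]: ((NOT 1 AND NOT 1) IMPLIES NOT 0) -> 1
  row 31 [11111]: ((NOT 1 AND NOT 1) IMPLIES NOT 1) -> 1
Full result column, 4 rows per line (a,b,c fixed per line; d,e runs 00..11 left to right):
  rows 0-3 [a,b,c=000]: 1010  = hex A
  rows 4-7 [a,b,c=001]: 1111  = hex F
  rows 8-11 [a,b,c=010]: 1010  = hex A
  rows 12-15 [a,b,c=011]: 1111  = hex F
  rows 16-19 [a,b,c=100]: 1111  = hex F
  rows 20-23 [a,b,c=101]: 1111  = hex F
  rows 24-27 [a,b,c=110]: 1111  = hex F
  rows 28-31 [a,b,c=111]: 1111  = hex F
Output column (row 0 .. row 31) = 10101111101011111111111111111111
Output column grouped in 4s = 1010 1111 1010 1111 1111 1111 1111 1111 = 0xAFAFFFFF
Convert to decimal digit by digit (value = value*16 + digit):
  A -> 10
  10*16 + 15 (F) = 175
  175*16 + 10 (A) = 2810
  2810*16 + 15 (F) = 44975
  44975*16 + 15 (F) = 719615
  719615*16 + 15 (F) = 11513855
  11513855*16 + 15 (F) = 184221695
  184221695*16 + 15 (F) = 2947547135
Decimal = 2947547135

2947547135


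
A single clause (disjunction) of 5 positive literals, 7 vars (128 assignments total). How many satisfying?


Step 1: Total=2^7=128
Step 2: Unsat when all 5 false: 2^2=4
Step 3: Sat=128-4=124

124


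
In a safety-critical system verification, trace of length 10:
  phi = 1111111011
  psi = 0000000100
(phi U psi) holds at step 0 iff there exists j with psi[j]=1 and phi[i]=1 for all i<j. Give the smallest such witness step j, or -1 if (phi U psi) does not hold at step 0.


(phi U psi) at 0: need smallest j with psi[j]=1 and phi[i]=1 for all i in [0,j).
Scan from step 0:
  step 0: phi=1, psi=0 -> continue
  step 1: phi=1, psi=0 -> continue
  step 2: phi=1, psi=0 -> continue
  step 3: phi=1, psi=0 -> continue
  step 7: psi=1 and phi held for [0,7) -> witness found
Witness step = 7

7


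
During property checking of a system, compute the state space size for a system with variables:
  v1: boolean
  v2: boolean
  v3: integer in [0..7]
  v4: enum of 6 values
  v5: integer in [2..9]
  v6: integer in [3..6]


State space = product of domain sizes of all variables.
Domain sizes:
  v1 (boolean): 2
  v2 (boolean): 2
  v3 (integer in [0..7]): 8
  v4 (enum of 6 values): 6
  v5 (integer in [2..9]): 8
  v6 (integer in [3..6]): 4
Product = 2 * 2 * 8 * 6 * 8 * 4 = 6144

6144


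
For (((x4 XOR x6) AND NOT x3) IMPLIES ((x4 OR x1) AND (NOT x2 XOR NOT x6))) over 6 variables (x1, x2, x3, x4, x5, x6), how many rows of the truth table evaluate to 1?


Formula: (((x4 XOR x6) AND NOT x3) IMPLIES ((x4 OR x1) AND (NOT x2 XOR NOT x6))) over 6 vars (64 rows)
Evaluate each row (x1, x2, x3, x4, x5, x6 as bits, MSB first):
  row 0 [000000]: (((0 XOR 0) AND NOT 0) IMPLIES ((0 OR 0) AND (NOT 0 XOR NOT 0))) -> 1
  row 1 [000001]: (((0 XOR 1) AND NOT 0) IMPLIES ((0 OR 0) AND (NOT 0 XOR NOT 1))) -> 0
  row 2 [000010]: (((0 XOR 0) AND NOT 0) IMPLIES ((0 OR 0) AND (NOT 0 XOR NOT 0))) -> 1
  row 3 [000011]: (((0 XOR 1) AND NOT 0) IMPLIES ((0 OR 0) AND (NOT 0 XOR NOT 1))) -> 0
  row 4 [000100]: (((1 XOR 0) AND NOT 0) IMPLIES ((1 OR 0) AND (NOT 0 XOR NOT 0))) -> 0
  (every remaining row is evaluated the same way; all 64 results are listed next)
Full result column, 8 rows per line (x1,x2,x3 fixed per line; x4,x5,x6 runs 000..111 left to right):
  rows 0-7 [x1,x2,x3=000]: 10100101  (ones: 4)
  rows 8-15 [x1,x2,x3=001]: 11111111  (ones: 8)
  rows 16-23 [x1,x2,x3=010]: 10101111  (ones: 6)
  rows 24-31 [x1,x2,x3=011]: 11111111  (ones: 8)
  rows 32-39 [x1,x2,x3=100]: 11110101  (ones: 6)
  rows 40-47 [x1,x2,x3=101]: 11111111  (ones: 8)
  rows 48-55 [x1,x2,x3=110]: 10101111  (ones: 6)
  rows 56-63 [x1,x2,x3=111]: 11111111  (ones: 8)
Count of 1-rows = 4+8+6+8+6+8+6+8 = 54

54


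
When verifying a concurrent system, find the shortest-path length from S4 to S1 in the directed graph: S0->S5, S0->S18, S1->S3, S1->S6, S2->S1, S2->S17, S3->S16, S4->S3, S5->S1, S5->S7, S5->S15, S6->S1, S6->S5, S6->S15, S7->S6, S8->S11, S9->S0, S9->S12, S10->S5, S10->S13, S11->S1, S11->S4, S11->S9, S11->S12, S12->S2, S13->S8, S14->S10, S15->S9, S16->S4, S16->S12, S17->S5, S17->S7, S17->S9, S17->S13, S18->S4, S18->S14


BFS layer-by-layer from S4:
  dist 0: {S4}
  dist 1: {S3}
  dist 2: {S16}
  dist 3: {S12}
  dist 4: {S2}
  dist 5: {S1, S17}
  -> S1 reached at distance 5
Shortest path length = 5

5


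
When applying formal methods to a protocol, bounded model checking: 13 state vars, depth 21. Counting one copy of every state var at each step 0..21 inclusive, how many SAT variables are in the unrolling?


BMC unrolls to depth k, creating one copy of each state var for steps 0..k.
Step count = 21 + 1 = 22 (steps 0 through 21)
Vars per step = 13
Total = 13 * 22 = 286

286


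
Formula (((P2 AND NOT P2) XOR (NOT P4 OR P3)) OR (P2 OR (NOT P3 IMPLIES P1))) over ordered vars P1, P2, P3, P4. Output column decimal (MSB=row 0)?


Formula: (((P2 AND NOT P2) XOR (NOT P4 OR P3)) OR (P2 OR (NOT P3 IMPLIES P1))) over P1, P2, P3, P4 (16 rows)
Evaluate each row (bits = P1,P2,P3,P4, MSB first):
  row 0 [0000]: (((0 AND NOT 0) XOR (NOT 0 OR 0)) OR (0 OR (NOT 0 IMPLIES 0))) -> 1
  row 1 [0001]: (((0 AND NOT 0) XOR (NOT 1 OR 0)) OR (0 OR (NOT 0 IMPLIES 0))) -> 0
  row 2 [0010]: (((0 AND NOT 0) XOR (NOT 0 OR 1)) OR (0 OR (NOT 1 IMPLIES 0))) -> 1
  row 3 [0011]: (((0 AND NOT 0) XOR (NOT 1 OR 1)) OR (0 OR (NOT 1 IMPLIES 0))) -> 1
  row 4 [0100]: (((1 AND NOT 1) XOR (NOT 0 OR 0)) OR (1 OR (NOT 0 IMPLIES 0))) -> 1
  row 5 [0101]: (((1 AND NOT 1) XOR (NOT 1 OR 0)) OR (1 OR (NOT 0 IMPLIES 0))) -> 1
  row 6 [0110]: (((1 AND NOT 1) XOR (NOT 0 OR 1)) OR (1 OR (NOT 1 IMPLIES 0))) -> 1
  row 7 [0111]: (((1 AND NOT 1) XOR (NOT 1 OR 1)) OR (1 OR (NOT 1 IMPLIES 0))) -> 1
  row 8 [1000]: (((0 AND NOT 0) XOR (NOT 0 OR 0)) OR (0 OR (NOT 0 IMPLIES 1))) -> 1
  row 9 [1001]: (((0 AND NOT 0) XOR (NOT 1 OR 0)) OR (0 OR (NOT 0 IMPLIES 1))) -> 1
  row 10 [1010]: (((0 AND NOT 0) XOR (NOT 0 OR 1)) OR (0 OR (NOT 1 IMPLIES 1))) -> 1
  row 11 [1011]: (((0 AND NOT 0) XOR (NOT 1 OR 1)) OR (0 OR (NOT 1 IMPLIES 1))) -> 1
  row 12 [1100]: (((1 AND NOT 1) XOR (NOT 0 OR 0)) OR (1 OR (NOT 0 IMPLIES 1))) -> 1
  row 13 [1101]: (((1 AND NOT 1) XOR (NOT 1 OR 0)) OR (1 OR (NOT 0 IMPLIES 1))) -> 1
  row 14 [1110]: (((1 AND NOT 1) XOR (NOT 0 OR 1)) OR (1 OR (NOT 1 IMPLIES 1))) -> 1
  row 15 [1111]: (((1 AND NOT 1) XOR (NOT 1 OR 1)) OR (1 OR (NOT 1 IMPLIES 1))) -> 1
Full result column, 4 rows per line (P1,P2 fixed per line; P3,P4 runs 00..11 left to right):
  rows 0-3 [P1,P2=00]: 1011  = hex B
  rows 4-7 [P1,P2=01]: 1111  = hex F
  rows 8-11 [P1,P2=10]: 1111  = hex F
  rows 12-15 [P1,P2=11]: 1111  = hex F
Output column (row 0 .. row 15) = 1011111111111111
Output column grouped in 4s = 1011 1111 1111 1111 = 0xBFFF
Convert to decimal digit by digit (value = value*16 + digit):
  B -> 11
  11*16 + 15 (F) = 191
  191*16 + 15 (F) = 3071
  3071*16 + 15 (F) = 49151
Decimal = 49151

49151


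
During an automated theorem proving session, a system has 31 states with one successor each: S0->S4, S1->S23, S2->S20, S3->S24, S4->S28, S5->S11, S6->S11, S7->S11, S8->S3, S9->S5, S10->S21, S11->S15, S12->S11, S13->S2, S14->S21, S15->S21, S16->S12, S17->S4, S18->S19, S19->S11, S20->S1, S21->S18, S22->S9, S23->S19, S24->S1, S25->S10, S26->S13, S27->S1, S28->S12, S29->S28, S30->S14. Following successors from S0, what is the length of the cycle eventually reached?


Trace from S0 until a state repeats:
  S0 -> S4 -> S28 -> S12 -> S11 -> S15 -> S21 -> S18 -> S19 -> S11
S11 first seen at step 4, revisited at step 9.
Cycle length = 9 - 4 = 5

5


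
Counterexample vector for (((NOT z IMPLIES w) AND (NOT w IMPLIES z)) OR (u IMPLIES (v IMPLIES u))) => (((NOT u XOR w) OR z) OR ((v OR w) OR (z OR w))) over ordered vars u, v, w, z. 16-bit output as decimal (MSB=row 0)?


F1 = (((NOT z IMPLIES w) AND (NOT w IMPLIES z)) OR (u IMPLIES (v IMPLIES u)))
F2 = (((NOT u XOR w) OR z) OR ((v OR w) OR (z OR w)))
Counterexample to F1=>F2 is where F1=1 and F2=0.
Evaluate each row (bits = u,v,w,z, MSB first):
  row 0 [0000]: F1=1 F2=1 -> F1&~F2 -> 0
  row 1 [0001]: F1=1 F2=1 -> F1&~F2 -> 0
  row 2 [0010]: F1=1 F2=1 -> F1&~F2 -> 0
  row 3 [0011]: F1=1 F2=1 -> F1&~F2 -> 0
  row 4 [0100]: F1=1 F2=1 -> F1&~F2 -> 0
  row 5 [0101]: F1=1 F2=1 -> F1&~F2 -> 0
  row 6 [0110]: F1=1 F2=1 -> F1&~F2 -> 0
  row 7 [0111]: F1=1 F2=1 -> F1&~F2 -> 0
  row 8 [1000]: F1=1 F2=0 -> F1&~F2 -> 1
  row 9 [1001]: F1=1 F2=1 -> F1&~F2 -> 0
  row 10 [1010]: F1=1 F2=1 -> F1&~F2 -> 0
  row 11 [1011]: F1=1 F2=1 -> F1&~F2 -> 0
  row 12 [1100]: F1=1 F2=1 -> F1&~F2 -> 0
  row 13 [1101]: F1=1 F2=1 -> F1&~F2 -> 0
  row 14 [1110]: F1=1 F2=1 -> F1&~F2 -> 0
  row 15 [1111]: F1=1 F2=1 -> F1&~F2 -> 0
Full result column, 4 rows per line (u,v fixed per line; w,z runs 00..11 left to right):
  rows 0-3 [u,v=00]: 0000  = hex 0
  rows 4-7 [u,v=01]: 0000  = hex 0
  rows 8-11 [u,v=10]: 1000  = hex 8
  rows 12-15 [u,v=11]: 0000  = hex 0
Counterexample vector (row 0 .. row 15) = 0000000010000000
Output column grouped in 4s = 0000 0000 1000 0000 = 0x0080
Convert to decimal digit by digit (value = value*16 + digit):
  0 -> 0
  0*16 + 0 = 0
  0*16 + 8 = 8
  8*16 + 0 = 128
Decimal = 128

128


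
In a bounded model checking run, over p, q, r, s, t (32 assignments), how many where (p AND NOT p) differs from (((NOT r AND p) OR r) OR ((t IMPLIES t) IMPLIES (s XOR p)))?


F1 = (p AND NOT p)
F2 = (((NOT r AND p) OR r) OR ((t IMPLIES t) IMPLIES (s XOR p)))
Evaluate both on each of 32 rows (bits = p,q,r,s,t):
  row 0 [00000]: F1=0 F2=0 -> 0
  row 1 [00001]: F1=0 F2=0 -> 0
  row 2 [00010]: F1=0 F2=1 (differ) -> 1
  row 3 [00011]: F1=0 F2=1 (differ) -> 1
  row 4 [00100]: F1=0 F2=1 (differ) -> 1
  row 5 [00101]: F1=0 F2=1 (differ) -> 1
  row 6 [00110]: F1=0 F2=1 (differ) -> 1
  row 7 [00111]: F1=0 F2=1 (differ) -> 1
  row 8 [01000]: F1=0 F2=0 -> 0
  row 9 [01001]: F1=0 F2=0 -> 0
  row 10 [01010]: F1=0 F2=1 (differ) -> 1
  row 11 [01011]: F1=0 F2=1 (differ) -> 1
  row 12 [01100]: F1=0 F2=1 (differ) -> 1
  row 13 [01101]: F1=0 F2=1 (differ) -> 1
  row 14 [01110]: F1=0 F2=1 (differ) -> 1
  row 15 [01111]: F1=0 F2=1 (differ) -> 1
  row 16 [10000]: F1=0 F2=1 (differ) -> 1
  row 17 [10001]: F1=0 F2=1 (differ) -> 1
  row 18 [10010]: F1=0 F2=1 (differ) -> 1
  row 19 [10011]: F1=0 F2=1 (differ) -> 1
  row 20 [10100]: F1=0 F2=1 (differ) -> 1
  row 21 [10101]: F1=0 F2=1 (differ) -> 1
  row 22 [10110]: F1=0 F2=1 (differ) -> 1
  row 23 [10111]: F1=0 F2=1 (differ) -> 1
  row 24 [11000]: F1=0 F2=1 (differ) -> 1
  row 25 [11001]: F1=0 F2=1 (differ) -> 1
  row 26 [11010]: F1=0 F2=1 (differ) -> 1
  row 27 [11011]: F1=0 F2=1 (differ) -> 1
  row 28 [11100]: F1=0 F2=1 (differ) -> 1
  row 29 [11101]: F1=0 F2=1 (differ) -> 1
  row 30 [11110]: F1=0 F2=1 (differ) -> 1
  row 31 [11111]: F1=0 F2=1 (differ) -> 1
Full result column, 8 rows per line (p,q fixed per line; r,s,t runs 000..111 left to right):
  rows 0-7 [p,q=00]: 00111111  (ones: 6)
  rows 8-15 [p,q=01]: 00111111  (ones: 6)
  rows 16-23 [p,q=10]: 11111111  (ones: 8)
  rows 24-31 [p,q=11]: 11111111  (ones: 8)
Disagreements = 6+6+8+8 = 28

28


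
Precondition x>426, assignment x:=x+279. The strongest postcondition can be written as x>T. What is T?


Formula: sp(P, x:=E) = exists old_x. (x = E[old_x/x]) AND P[old_x/x] (old_x is the value of x before the assignment; eliminate old_x by solving x = E[old_x/x] for old_x)
Step 1: Precondition P: x>426, i.e. old_x > 426
Step 2: Assignment gives x = old_x + 279, so old_x = x - 279
Step 3: Substitute into P: x - 279 > 426
Step 4: Simplify: x > 426+279 = 705

705


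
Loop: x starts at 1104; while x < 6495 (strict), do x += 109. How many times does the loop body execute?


Step 1: x goes from 1104 toward 6495 by 109; the body runs while x<6495, so iterations = ceil((bound-start)/step)
Step 2: Distance=5391
Step 3: ceil(5391/109)=50

50


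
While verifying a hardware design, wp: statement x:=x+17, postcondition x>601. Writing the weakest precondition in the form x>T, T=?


Formula: wp(x:=E, P) = P[E/x] (substitute E for x in postcondition)
Step 1: Postcondition: x>601
Step 2: Substitute x+17 for x: x+17>601
Step 3: Solve for x: x > 601-17 = 584

584


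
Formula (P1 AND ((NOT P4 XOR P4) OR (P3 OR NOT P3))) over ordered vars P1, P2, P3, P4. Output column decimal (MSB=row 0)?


Formula: (P1 AND ((NOT P4 XOR P4) OR (P3 OR NOT P3))) over P1, P2, P3, P4 (16 rows)
Evaluate each row (bits = P1,P2,P3,P4, MSB first):
  row 0 [0000]: (0 AND ((NOT 0 XOR 0) OR (0 OR NOT 0))) -> 0
  row 1 [0001]: (0 AND ((NOT 1 XOR 1) OR (0 OR NOT 0))) -> 0
  row 2 [0010]: (0 AND ((NOT 0 XOR 0) OR (1 OR NOT 1))) -> 0
  row 3 [0011]: (0 AND ((NOT 1 XOR 1) OR (1 OR NOT 1))) -> 0
  row 4 [0100]: (0 AND ((NOT 0 XOR 0) OR (0 OR NOT 0))) -> 0
  row 5 [0101]: (0 AND ((NOT 1 XOR 1) OR (0 OR NOT 0))) -> 0
  row 6 [0110]: (0 AND ((NOT 0 XOR 0) OR (1 OR NOT 1))) -> 0
  row 7 [0111]: (0 AND ((NOT 1 XOR 1) OR (1 OR NOT 1))) -> 0
  row 8 [1000]: (1 AND ((NOT 0 XOR 0) OR (0 OR NOT 0))) -> 1
  row 9 [1001]: (1 AND ((NOT 1 XOR 1) OR (0 OR NOT 0))) -> 1
  row 10 [1010]: (1 AND ((NOT 0 XOR 0) OR (1 OR NOT 1))) -> 1
  row 11 [1011]: (1 AND ((NOT 1 XOR 1) OR (1 OR NOT 1))) -> 1
  row 12 [1100]: (1 AND ((NOT 0 XOR 0) OR (0 OR NOT 0))) -> 1
  row 13 [1101]: (1 AND ((NOT 1 XOR 1) OR (0 OR NOT 0))) -> 1
  row 14 [1110]: (1 AND ((NOT 0 XOR 0) OR (1 OR NOT 1))) -> 1
  row 15 [1111]: (1 AND ((NOT 1 XOR 1) OR (1 OR NOT 1))) -> 1
Full result column, 4 rows per line (P1,P2 fixed per line; P3,P4 runs 00..11 left to right):
  rows 0-3 [P1,P2=00]: 0000  = hex 0
  rows 4-7 [P1,P2=01]: 0000  = hex 0
  rows 8-11 [P1,P2=10]: 1111  = hex F
  rows 12-15 [P1,P2=11]: 1111  = hex F
Output column (row 0 .. row 15) = 0000000011111111
Output column grouped in 4s = 0000 0000 1111 1111 = 0x00FF
Convert to decimal digit by digit (value = value*16 + digit):
  0 -> 0
  0*16 + 0 = 0
  0*16 + 15 (F) = 15
  15*16 + 15 (F) = 255
Decimal = 255

255


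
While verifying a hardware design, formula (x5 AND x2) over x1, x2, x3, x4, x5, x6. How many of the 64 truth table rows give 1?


Formula: (x5 AND x2) over 6 vars (64 rows)
Evaluate each row (x1, x2, x3, x4, x5, x6 as bits, MSB first):
  row 0 [000000]: (0 AND 0) -> 0
  row 1 [000001]: (0 AND 0) -> 0
  row 2 [000010]: (1 AND 0) -> 0
  row 3 [000011]: (1 AND 0) -> 0
  row 4 [000100]: (0 AND 0) -> 0
  (every remaining row is evaluated the same way; all 64 results are listed next)
Full result column, 8 rows per line (x1,x2,x3 fixed per line; x4,x5,x6 runs 000..111 left to right):
  rows 0-7 [x1,x2,x3=000]: 00000000  (ones: 0)
  rows 8-15 [x1,x2,x3=001]: 00000000  (ones: 0)
  rows 16-23 [x1,x2,x3=010]: 00110011  (ones: 4)
  rows 24-31 [x1,x2,x3=011]: 00110011  (ones: 4)
  rows 32-39 [x1,x2,x3=100]: 00000000  (ones: 0)
  rows 40-47 [x1,x2,x3=101]: 00000000  (ones: 0)
  rows 48-55 [x1,x2,x3=110]: 00110011  (ones: 4)
  rows 56-63 [x1,x2,x3=111]: 00110011  (ones: 4)
Count of 1-rows = 0+0+4+4+0+0+4+4 = 16

16


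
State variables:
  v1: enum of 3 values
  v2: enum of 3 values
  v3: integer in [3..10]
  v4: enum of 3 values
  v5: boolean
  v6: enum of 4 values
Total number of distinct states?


State space = product of domain sizes of all variables.
Domain sizes:
  v1 (enum of 3 values): 3
  v2 (enum of 3 values): 3
  v3 (integer in [3..10]): 8
  v4 (enum of 3 values): 3
  v5 (boolean): 2
  v6 (enum of 4 values): 4
Product = 3 * 3 * 8 * 3 * 2 * 4 = 1728

1728


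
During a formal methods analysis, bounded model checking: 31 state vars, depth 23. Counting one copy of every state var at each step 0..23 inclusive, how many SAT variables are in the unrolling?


BMC unrolls to depth k, creating one copy of each state var for steps 0..k.
Step count = 23 + 1 = 24 (steps 0 through 23)
Vars per step = 31
Total = 31 * 24 = 744

744


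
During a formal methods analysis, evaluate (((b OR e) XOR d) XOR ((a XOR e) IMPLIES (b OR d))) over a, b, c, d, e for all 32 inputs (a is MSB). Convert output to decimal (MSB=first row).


Formula: (((b OR e) XOR d) XOR ((a XOR e) IMPLIES (b OR d))) over a, b, c, d, e (32 rows)
Evaluate each row (bits = a,b,c,d,e, MSB first):
  row 0 [00000]: (((0 OR 0) XOR 0) XOR ((0 XOR 0) IMPLIES (0 OR 0))) -> 1
  row 1 [00001]: (((0 OR 1) XOR 0) XOR ((0 XOR 1) IMPLIES (0 OR 0))) -> 1
  row 2 [00010]: (((0 OR 0) XOR 1) XOR ((0 XOR 0) IMPLIES (0 OR 1))) -> 0
  row 3 [00011]: (((0 OR 1) XOR 1) XOR ((0 XOR 1) IMPLIES (0 OR 1))) -> 1
  row 4 [00100]: (((0 OR 0) XOR 0) XOR ((0 XOR 0) IMPLIES (0 OR 0))) -> 1
  row 5 [00101]: (((0 OR 1) XOR 0) XOR ((0 XOR 1) IMPLIES (0 OR 0))) -> 1
  row 6 [00110]: (((0 OR 0) XOR 1) XOR ((0 XOR 0) IMPLIES (0 OR 1))) -> 0
  row 7 [00111]: (((0 OR 1) XOR 1) XOR ((0 XOR 1) IMPLIES (0 OR 1))) -> 1
  row 8 [01000]: (((1 OR 0) XOR 0) XOR ((0 XOR 0) IMPLIES (1 OR 0))) -> 0
  row 9 [01001]: (((1 OR 1) XOR 0) XOR ((0 XOR 1) IMPLIES (1 OR 0))) -> 0
  row 10 [01010]: (((1 OR 0) XOR 1) XOR ((0 XOR 0) IMPLIES (1 OR 1))) -> 1
  row 11 [01011]: (((1 OR 1) XOR 1) XOR ((0 XOR 1) IMPLIES (1 OR 1))) -> 1
  row 12 [01100]: (((1 OR 0) XOR 0) XOR ((0 XOR 0) IMPLIES (1 OR 0))) -> 0
  row 13 [01101]: (((1 OR 1) XOR 0) XOR ((0 XOR 1) IMPLIES (1 OR 0))) -> 0
  row 14 [01110]: (((1 OR 0) XOR 1) XOR ((0 XOR 0) IMPLIES (1 OR 1))) -> 1
  row 15 [01111]: (((1 OR 1) XOR 1) XOR ((0 XOR 1) IMPLIES (1 OR 1))) -> 1
  row 16 [10000]: (((0 OR 0) XOR 0) XOR ((1 XOR 0) IMPLIES (0 OR 0))) -> 0
  row 17 [10001]: (((0 OR 1) XOR 0) XOR ((1 XOR 1) IMPLIES (0 OR 0))) -> 0
  row 18 [10010]: (((0 OR 0) XOR 1) XOR ((1 XOR 0) IMPLIES (0 OR 1))) -> 0
  row 19 [10011]: (((0 OR 1) XOR 1) XOR ((1 XOR 1) IMPLIES (0 OR 1))) -> 1
  row 20 [10100]: (((0 OR 0) XOR 0) XOR ((1 XOR 0) IMPLIES (0 OR 0))) -> 0
  row 21 [10101]: (((0 OR 1) XOR 0) XOR ((1 XOR 1) IMPLIES (0 OR 0))) -> 0
  row 22 [10110]: (((0 OR 0) XOR 1) XOR ((1 XOR 0) IMPLIES (0 OR 1))) -> 0
  row 23 [10111]: (((0 OR 1) XOR 1) XOR ((1 XOR 1) IMPLIES (0 OR 1))) -> 1
  row 24 [11000]: (((1 OR 0) XOR 0) XOR ((1 XOR 0) IMPLIES (1 OR 0))) -> 0
  row 25 [11001]: (((1 OR 1) XOR 0) XOR ((1 XOR 1) IMPLIES (1 OR 0))) -> 0
  row 26 [11010]: (((1 OR 0) XOR 1) XOR ((1 XOR 0) IMPLIES (1 OR 1))) -> 1
  row 27 [11011]: (((1 OR 1) XOR 1) XOR ((1 XOR 1) IMPLIES (1 OR 1))) -> 1
  row 28 [11100]: (((1 OR 0) XOR 0) XOR ((1 XOR 0) IMPLIES (1 OR 0))) -> 0
  row 29 [11101]: (((1 OR 1) XOR 0) XOR ((1 XOR 1) IMPLIES (1 OR 0))) -> 0
  row 30 [11110]: (((1 OR 0) XOR 1) XOR ((1 XOR 0) IMPLIES (1 OR 1))) -> 1
  row 31 [11111]: (((1 OR 1) XOR 1) XOR ((1 XOR 1) IMPLIES (1 OR 1))) -> 1
Full result column, 4 rows per line (a,b,c fixed per line; d,e runs 00..11 left to right):
  rows 0-3 [a,b,c=000]: 1101  = hex D
  rows 4-7 [a,b,c=001]: 1101  = hex D
  rows 8-11 [a,b,c=010]: 0011  = hex 3
  rows 12-15 [a,b,c=011]: 0011  = hex 3
  rows 16-19 [a,b,c=100]: 0001  = hex 1
  rows 20-23 [a,b,c=101]: 0001  = hex 1
  rows 24-27 [a,b,c=110]: 0011  = hex 3
  rows 28-31 [a,b,c=111]: 0011  = hex 3
Output column (row 0 .. row 31) = 11011101001100110001000100110011
Output column grouped in 4s = 1101 1101 0011 0011 0001 0001 0011 0011 = 0xDD331133
Convert to decimal digit by digit (value = value*16 + digit):
  D -> 13
  13*16 + 13 (D) = 221
  221*16 + 3 = 3539
  3539*16 + 3 = 56627
  56627*16 + 1 = 906033
  906033*16 + 1 = 14496529
  14496529*16 + 3 = 231944467
  231944467*16 + 3 = 3711111475
Decimal = 3711111475

3711111475


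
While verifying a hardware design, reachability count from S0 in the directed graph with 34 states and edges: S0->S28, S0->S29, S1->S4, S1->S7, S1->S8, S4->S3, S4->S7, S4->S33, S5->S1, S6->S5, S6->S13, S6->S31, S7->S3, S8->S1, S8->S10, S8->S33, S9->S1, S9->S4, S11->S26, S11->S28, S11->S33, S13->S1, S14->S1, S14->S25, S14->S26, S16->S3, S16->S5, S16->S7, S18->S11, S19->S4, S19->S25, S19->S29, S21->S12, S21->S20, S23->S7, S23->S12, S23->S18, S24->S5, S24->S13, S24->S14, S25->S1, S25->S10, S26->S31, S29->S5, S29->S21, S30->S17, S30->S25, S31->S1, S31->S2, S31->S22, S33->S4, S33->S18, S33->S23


BFS from S0:
  layer 0: {S0}
  layer 1: {S28, S29}
  layer 2: {S5, S21}
  layer 3: {S1, S12, S20}
  layer 4: {S4, S7, S8}
  layer 5: {S3, S10, S33}
  layer 6: {S18, S23}
  layer 7: {S11}
  layer 8: {S26}
  layer 9: {S31}
  layer 10: {S2, S22}
Reachable set: {S0, S1, S2, S3, S4, S5, S7, S8, S10, S11, S12, S18, S20, S21, S22, S23, S26, S28, S29, S31, S33}
Count = 21

21


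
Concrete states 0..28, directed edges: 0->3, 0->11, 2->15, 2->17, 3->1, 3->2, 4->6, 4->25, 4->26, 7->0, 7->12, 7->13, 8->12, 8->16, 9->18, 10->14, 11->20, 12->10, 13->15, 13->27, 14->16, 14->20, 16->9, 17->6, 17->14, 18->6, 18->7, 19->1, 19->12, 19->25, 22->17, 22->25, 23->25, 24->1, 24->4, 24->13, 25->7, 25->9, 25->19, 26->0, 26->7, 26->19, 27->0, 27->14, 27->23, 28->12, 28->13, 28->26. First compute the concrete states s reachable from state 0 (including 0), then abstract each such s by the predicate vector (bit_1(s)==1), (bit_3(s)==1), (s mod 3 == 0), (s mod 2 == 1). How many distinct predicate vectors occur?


BFS from 0:
Concrete reachable: {0, 1, 2, 3, 6, 7, 9, 10, 11, 12, 13, 14, 15, 16, 17, 18, 19, 20, 23, 25, 27}
Abstract via predicates (bit_1(s)==1), (bit_3(s)==1), (s mod 3 == 0), (s mod 2 == 1):
  (0,0,0,0) <- {16, 20}
  (0,0,0,1) <- {1, 17}
  (0,0,1,0) <- {0}
  (0,1,0,1) <- {13, 25}
  (0,1,1,0) <- {12}
  (0,1,1,1) <- {9}
  (1,0,0,0) <- {2}
  (1,0,0,1) <- {7, 19, 23}
  (1,0,1,0) <- {6, 18}
  (1,0,1,1) <- {3}
  (1,1,0,0) <- {10, 14}
  (1,1,0,1) <- {11}
  (1,1,1,1) <- {15, 27}
Distinct abstract states = 13

13


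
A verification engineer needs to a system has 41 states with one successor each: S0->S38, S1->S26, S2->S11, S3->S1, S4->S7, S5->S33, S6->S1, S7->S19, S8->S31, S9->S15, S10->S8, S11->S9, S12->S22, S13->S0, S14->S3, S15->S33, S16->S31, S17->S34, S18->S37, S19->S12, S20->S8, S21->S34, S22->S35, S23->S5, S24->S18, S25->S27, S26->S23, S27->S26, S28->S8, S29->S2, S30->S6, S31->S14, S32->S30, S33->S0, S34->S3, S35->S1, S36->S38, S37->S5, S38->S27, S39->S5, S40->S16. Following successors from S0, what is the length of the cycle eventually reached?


Trace from S0 until a state repeats:
  S0 -> S38 -> S27 -> S26 -> S23 -> S5 -> S33 -> S0
S0 first seen at step 0, revisited at step 7.
Cycle length = 7 - 0 = 7

7


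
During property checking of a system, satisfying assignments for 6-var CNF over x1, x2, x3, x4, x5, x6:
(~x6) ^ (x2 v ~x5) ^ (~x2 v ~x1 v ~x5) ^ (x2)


CNF with 4 clauses over 6 vars (64 assignments).
An assignment satisfies CNF iff every clause has >=1 true literal.
Check each row (bits = x1,x2,x3,x4,x5,x6; clause T/F shown):
  row 0 [000000]: clauses=TTTF -> 0
  row 1 [000001]: clauses=FTTF -> 0
  row 2 [000010]: clauses=TFTF -> 0
  row 3 [000011]: clauses=FFTF -> 0
  row 4 [000100]: clauses=TTTF -> 0
  (every remaining row is evaluated the same way; all 64 results are listed next)
Full result column, 8 rows per line (x1,x2,x3 fixed per line; x4,x5,x6 runs 000..111 left to right):
  rows 0-7 [x1,x2,x3=000]: 00000000  (ones: 0)
  rows 8-15 [x1,x2,x3=001]: 00000000  (ones: 0)
  rows 16-23 [x1,x2,x3=010]: 10101010  (ones: 4)
  rows 24-31 [x1,x2,x3=011]: 10101010  (ones: 4)
  rows 32-39 [x1,x2,x3=100]: 00000000  (ones: 0)
  rows 40-47 [x1,x2,x3=101]: 00000000  (ones: 0)
  rows 48-55 [x1,x2,x3=110]: 10001000  (ones: 2)
  rows 56-63 [x1,x2,x3=111]: 10001000  (ones: 2)
Satisfying assignments = 0+0+4+4+0+0+2+2 = 12

12


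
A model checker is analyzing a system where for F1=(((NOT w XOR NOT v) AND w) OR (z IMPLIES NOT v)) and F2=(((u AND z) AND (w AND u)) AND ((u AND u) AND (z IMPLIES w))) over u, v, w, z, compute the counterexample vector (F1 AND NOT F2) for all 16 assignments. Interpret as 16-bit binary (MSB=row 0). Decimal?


F1 = (((NOT w XOR NOT v) AND w) OR (z IMPLIES NOT v))
F2 = (((u AND z) AND (w AND u)) AND ((u AND u) AND (z IMPLIES w)))
Counterexample to F1=>F2 is where F1=1 and F2=0.
Evaluate each row (bits = u,v,w,z, MSB first):
  row 0 [0000]: F1=1 F2=0 -> F1&~F2 -> 1
  row 1 [0001]: F1=1 F2=0 -> F1&~F2 -> 1
  row 2 [0010]: F1=1 F2=0 -> F1&~F2 -> 1
  row 3 [0011]: F1=1 F2=0 -> F1&~F2 -> 1
  row 4 [0100]: F1=1 F2=0 -> F1&~F2 -> 1
  row 5 [0101]: F1=0 F2=0 -> F1&~F2 -> 0
  row 6 [0110]: F1=1 F2=0 -> F1&~F2 -> 1
  row 7 [0111]: F1=0 F2=0 -> F1&~F2 -> 0
  row 8 [1000]: F1=1 F2=0 -> F1&~F2 -> 1
  row 9 [1001]: F1=1 F2=0 -> F1&~F2 -> 1
  row 10 [1010]: F1=1 F2=0 -> F1&~F2 -> 1
  row 11 [1011]: F1=1 F2=1 -> F1&~F2 -> 0
  row 12 [1100]: F1=1 F2=0 -> F1&~F2 -> 1
  row 13 [1101]: F1=0 F2=0 -> F1&~F2 -> 0
  row 14 [1110]: F1=1 F2=0 -> F1&~F2 -> 1
  row 15 [1111]: F1=0 F2=1 -> F1&~F2 -> 0
Full result column, 4 rows per line (u,v fixed per line; w,z runs 00..11 left to right):
  rows 0-3 [u,v=00]: 1111  = hex F
  rows 4-7 [u,v=01]: 1010  = hex A
  rows 8-11 [u,v=10]: 1110  = hex E
  rows 12-15 [u,v=11]: 1010  = hex A
Counterexample vector (row 0 .. row 15) = 1111101011101010
Output column grouped in 4s = 1111 1010 1110 1010 = 0xFAEA
Convert to decimal digit by digit (value = value*16 + digit):
  F -> 15
  15*16 + 10 (A) = 250
  250*16 + 14 (E) = 4014
  4014*16 + 10 (A) = 64234
Decimal = 64234

64234


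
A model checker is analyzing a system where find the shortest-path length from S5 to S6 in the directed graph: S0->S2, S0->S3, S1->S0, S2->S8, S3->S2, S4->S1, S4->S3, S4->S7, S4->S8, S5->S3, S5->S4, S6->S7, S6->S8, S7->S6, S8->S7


BFS layer-by-layer from S5:
  dist 0: {S5}
  dist 1: {S3, S4}
  dist 2: {S1, S2, S7, S8}
  dist 3: {S0, S6}
  -> S6 reached at distance 3
Shortest path length = 3

3


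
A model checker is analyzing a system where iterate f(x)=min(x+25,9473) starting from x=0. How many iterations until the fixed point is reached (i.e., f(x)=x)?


Step 1: x=0, cap=9473, increment=25
Step 2: x grows by 25 each step until capped at 9473; fixed point is x=9473
Step 3: iterations = ceil(9473/25) = 379

379


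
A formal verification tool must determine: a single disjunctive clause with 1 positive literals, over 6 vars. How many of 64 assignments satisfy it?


Step 1: Total=2^6=64
Step 2: Unsat when all 1 false: 2^5=32
Step 3: Sat=64-32=32

32


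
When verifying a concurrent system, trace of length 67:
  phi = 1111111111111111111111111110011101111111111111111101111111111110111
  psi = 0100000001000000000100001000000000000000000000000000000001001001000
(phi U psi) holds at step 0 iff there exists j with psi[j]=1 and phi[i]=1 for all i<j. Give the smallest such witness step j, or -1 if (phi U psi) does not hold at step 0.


(phi U psi) at 0: need smallest j with psi[j]=1 and phi[i]=1 for all i in [0,j).
Scan from step 0:
  step 0: phi=1, psi=0 -> continue
  step 1: psi=1 and phi held for [0,1) -> witness found
Witness step = 1

1


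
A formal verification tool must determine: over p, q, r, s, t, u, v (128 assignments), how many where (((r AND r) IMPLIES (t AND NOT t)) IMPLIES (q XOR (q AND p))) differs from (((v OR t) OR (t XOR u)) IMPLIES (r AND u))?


F1 = (((r AND r) IMPLIES (t AND NOT t)) IMPLIES (q XOR (q AND p)))
F2 = (((v OR t) OR (t XOR u)) IMPLIES (r AND u))
Evaluate both on each of 128 rows (bits = p,q,r,s,t,u,v):
  row 0 [0000000]: F1=0 F2=1 (differ) -> 1
  row 1 [0000001]: F1=0 F2=0 -> 0
  row 2 [0000010]: F1=0 F2=0 -> 0
  row 3 [0000011]: F1=0 F2=0 -> 0
  row 4 [0000100]: F1=0 F2=0 -> 0
  (every remaining row is evaluated the same way; all 128 results are listed next)
Full result column, 8 rows per line (p,q,r,s fixed per line; t,u,v runs 000..111 left to right):
  rows 0-7 [p,q,r,s=0000]: 10000000  (ones: 1)
  rows 8-15 [p,q,r,s=0001]: 10000000  (ones: 1)
  rows 16-23 [p,q,r,s=0010]: 01001100  (ones: 3)
  rows 24-31 [p,q,r,s=0011]: 01001100  (ones: 3)
  rows 32-39 [p,q,r,s=0100]: 01111111  (ones: 7)
  rows 40-47 [p,q,r,s=0101]: 01111111  (ones: 7)
  rows 48-55 [p,q,r,s=0110]: 01001100  (ones: 3)
  rows 56-63 [p,q,r,s=0111]: 01001100  (ones: 3)
  rows 64-71 [p,q,r,s=1000]: 10000000  (ones: 1)
  rows 72-79 [p,q,r,s=1001]: 10000000  (ones: 1)
  rows 80-87 [p,q,r,s=1010]: 01001100  (ones: 3)
  rows 88-95 [p,q,r,s=1011]: 01001100  (ones: 3)
  rows 96-103 [p,q,r,s=1100]: 10000000  (ones: 1)
  rows 104-111 [p,q,r,s=1101]: 10000000  (ones: 1)
  rows 112-119 [p,q,r,s=1110]: 01001100  (ones: 3)
  rows 120-127 [p,q,r,s=1111]: 01001100  (ones: 3)
Disagreements = 1+1+3+3+7+7+3+3+1+1+3+3+1+1+3+3 = 44

44


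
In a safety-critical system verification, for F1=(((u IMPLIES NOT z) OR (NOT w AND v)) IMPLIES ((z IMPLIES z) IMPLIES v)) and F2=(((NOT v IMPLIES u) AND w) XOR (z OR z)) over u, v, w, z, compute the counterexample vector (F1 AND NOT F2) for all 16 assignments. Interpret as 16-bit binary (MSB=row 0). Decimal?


F1 = (((u IMPLIES NOT z) OR (NOT w AND v)) IMPLIES ((z IMPLIES z) IMPLIES v))
F2 = (((NOT v IMPLIES u) AND w) XOR (z OR z))
Counterexample to F1=>F2 is where F1=1 and F2=0.
Evaluate each row (bits = u,v,w,z, MSB first):
  row 0 [0000]: F1=0 F2=0 -> F1&~F2 -> 0
  row 1 [0001]: F1=0 F2=1 -> F1&~F2 -> 0
  row 2 [0010]: F1=0 F2=0 -> F1&~F2 -> 0
  row 3 [0011]: F1=0 F2=1 -> F1&~F2 -> 0
  row 4 [0100]: F1=1 F2=0 -> F1&~F2 -> 1
  row 5 [0101]: F1=1 F2=1 -> F1&~F2 -> 0
  row 6 [0110]: F1=1 F2=1 -> F1&~F2 -> 0
  row 7 [0111]: F1=1 F2=0 -> F1&~F2 -> 1
  row 8 [1000]: F1=0 F2=0 -> F1&~F2 -> 0
  row 9 [1001]: F1=1 F2=1 -> F1&~F2 -> 0
  row 10 [1010]: F1=0 F2=1 -> F1&~F2 -> 0
  row 11 [1011]: F1=1 F2=0 -> F1&~F2 -> 1
  row 12 [1100]: F1=1 F2=0 -> F1&~F2 -> 1
  row 13 [1101]: F1=1 F2=1 -> F1&~F2 -> 0
  row 14 [1110]: F1=1 F2=1 -> F1&~F2 -> 0
  row 15 [1111]: F1=1 F2=0 -> F1&~F2 -> 1
Full result column, 4 rows per line (u,v fixed per line; w,z runs 00..11 left to right):
  rows 0-3 [u,v=00]: 0000  = hex 0
  rows 4-7 [u,v=01]: 1001  = hex 9
  rows 8-11 [u,v=10]: 0001  = hex 1
  rows 12-15 [u,v=11]: 1001  = hex 9
Counterexample vector (row 0 .. row 15) = 0000100100011001
Output column grouped in 4s = 0000 1001 0001 1001 = 0x0919
Convert to decimal digit by digit (value = value*16 + digit):
  0 -> 0
  0*16 + 9 = 9
  9*16 + 1 = 145
  145*16 + 9 = 2329
Decimal = 2329

2329


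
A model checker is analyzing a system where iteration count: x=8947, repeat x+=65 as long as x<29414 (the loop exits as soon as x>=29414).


Step 1: x goes from 8947 toward 29414 by 65; the body runs while x<29414, so iterations = ceil((bound-start)/step)
Step 2: Distance=20467
Step 3: ceil(20467/65)=315

315


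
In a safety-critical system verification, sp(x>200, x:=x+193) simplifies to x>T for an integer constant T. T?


Formula: sp(P, x:=E) = exists old_x. (x = E[old_x/x]) AND P[old_x/x] (old_x is the value of x before the assignment; eliminate old_x by solving x = E[old_x/x] for old_x)
Step 1: Precondition P: x>200, i.e. old_x > 200
Step 2: Assignment gives x = old_x + 193, so old_x = x - 193
Step 3: Substitute into P: x - 193 > 200
Step 4: Simplify: x > 200+193 = 393

393


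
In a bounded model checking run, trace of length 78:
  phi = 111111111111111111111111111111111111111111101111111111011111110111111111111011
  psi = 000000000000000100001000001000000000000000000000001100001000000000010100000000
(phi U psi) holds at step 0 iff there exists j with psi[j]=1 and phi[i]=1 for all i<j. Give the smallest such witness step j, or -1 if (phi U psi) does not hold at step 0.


(phi U psi) at 0: need smallest j with psi[j]=1 and phi[i]=1 for all i in [0,j).
Scan from step 0:
  step 0: phi=1, psi=0 -> continue
  step 1: phi=1, psi=0 -> continue
  step 2: phi=1, psi=0 -> continue
  step 3: phi=1, psi=0 -> continue
  step 15: psi=1 and phi held for [0,15) -> witness found
Witness step = 15

15
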